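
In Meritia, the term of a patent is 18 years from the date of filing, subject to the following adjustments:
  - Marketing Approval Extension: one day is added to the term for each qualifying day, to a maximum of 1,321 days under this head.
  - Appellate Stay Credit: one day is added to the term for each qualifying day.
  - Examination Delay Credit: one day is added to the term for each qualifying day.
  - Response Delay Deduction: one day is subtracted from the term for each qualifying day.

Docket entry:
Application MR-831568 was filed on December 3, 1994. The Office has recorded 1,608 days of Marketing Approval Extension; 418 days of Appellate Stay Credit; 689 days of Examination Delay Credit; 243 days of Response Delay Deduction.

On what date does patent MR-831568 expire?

November 27, 2018

Base term: filing date + 18 years → 3 December 2012.
Marketing Approval Extension: 1608 days claimed exceeds the 1321-day cap, so +1321 days → 16 July 2016.
Appellate Stay Credit: +418 days → 7 September 2017.
Examination Delay Credit: +689 days → 28 July 2019.
Response Delay Deduction: −243 days → 27 November 2018.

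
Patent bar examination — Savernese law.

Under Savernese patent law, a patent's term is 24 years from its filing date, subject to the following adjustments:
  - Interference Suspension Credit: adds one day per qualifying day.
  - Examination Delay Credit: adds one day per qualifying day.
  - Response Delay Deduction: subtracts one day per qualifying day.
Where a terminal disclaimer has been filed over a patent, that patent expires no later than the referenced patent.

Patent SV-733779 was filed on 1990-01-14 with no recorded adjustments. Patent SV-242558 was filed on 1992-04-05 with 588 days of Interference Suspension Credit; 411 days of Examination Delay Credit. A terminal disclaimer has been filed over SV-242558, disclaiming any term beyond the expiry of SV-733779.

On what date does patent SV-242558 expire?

January 14, 2014

Natural term of SV-242558:
  Base: filing + 24 years → 5 April 2016.
  Interference Suspension Credit: +588 days → 14 November 2017.
  Examination Delay Credit: +411 days → 30 December 2018.
Expiry of referenced patent SV-733779:
  Base: filing + 24 years → 14 January 2014.
Terminal disclaimer: SV-242558 expires on the earlier of 30 December 2018 and 14 January 2014.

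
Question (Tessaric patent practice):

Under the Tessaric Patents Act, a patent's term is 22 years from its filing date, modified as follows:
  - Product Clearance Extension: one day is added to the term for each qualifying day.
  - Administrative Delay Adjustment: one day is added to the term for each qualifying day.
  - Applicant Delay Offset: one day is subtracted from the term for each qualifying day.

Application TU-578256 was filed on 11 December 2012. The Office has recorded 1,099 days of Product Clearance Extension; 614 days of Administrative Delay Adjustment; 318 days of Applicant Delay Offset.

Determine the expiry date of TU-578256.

2038-10-06

Base term: filing date + 22 years → 11 December 2034.
Product Clearance Extension: +1099 days → 14 December 2037.
Administrative Delay Adjustment: +614 days → 20 August 2039.
Applicant Delay Offset: −318 days → 6 October 2038.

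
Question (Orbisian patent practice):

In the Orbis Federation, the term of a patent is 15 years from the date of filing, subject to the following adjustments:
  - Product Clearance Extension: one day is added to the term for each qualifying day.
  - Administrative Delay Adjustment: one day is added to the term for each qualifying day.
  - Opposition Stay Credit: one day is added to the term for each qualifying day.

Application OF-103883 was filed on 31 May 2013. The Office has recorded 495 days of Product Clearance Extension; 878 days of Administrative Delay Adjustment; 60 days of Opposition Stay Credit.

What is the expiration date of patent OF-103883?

Base term: filing date + 15 years → 31 May 2028.
Product Clearance Extension: +495 days → 8 October 2029.
Administrative Delay Adjustment: +878 days → 4 March 2032.
Opposition Stay Credit: +60 days → 3 May 2032.

May 3, 2032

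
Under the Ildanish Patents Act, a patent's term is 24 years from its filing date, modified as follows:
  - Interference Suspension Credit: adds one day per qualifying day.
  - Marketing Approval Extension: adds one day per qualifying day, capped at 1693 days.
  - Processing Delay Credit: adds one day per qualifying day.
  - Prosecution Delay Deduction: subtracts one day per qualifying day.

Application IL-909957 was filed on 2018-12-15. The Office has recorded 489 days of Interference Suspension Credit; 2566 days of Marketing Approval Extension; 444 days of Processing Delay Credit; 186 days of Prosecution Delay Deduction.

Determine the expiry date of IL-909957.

August 20, 2049

Base term: filing date + 24 years → 15 December 2042.
Interference Suspension Credit: +489 days → 17 April 2044.
Marketing Approval Extension: 2566 days claimed exceeds the 1693-day cap, so +1693 days → 5 December 2048.
Processing Delay Credit: +444 days → 22 February 2050.
Prosecution Delay Deduction: −186 days → 20 August 2049.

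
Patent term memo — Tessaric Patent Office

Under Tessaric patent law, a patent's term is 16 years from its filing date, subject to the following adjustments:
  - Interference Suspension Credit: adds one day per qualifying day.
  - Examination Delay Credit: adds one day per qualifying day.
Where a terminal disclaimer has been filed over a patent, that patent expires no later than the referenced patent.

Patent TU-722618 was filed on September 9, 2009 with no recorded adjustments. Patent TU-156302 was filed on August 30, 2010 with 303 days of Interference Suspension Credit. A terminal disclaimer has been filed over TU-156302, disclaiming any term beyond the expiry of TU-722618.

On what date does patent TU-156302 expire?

2025-09-09

Natural term of TU-156302:
  Base: filing + 16 years → 30 August 2026.
  Interference Suspension Credit: +303 days → 29 June 2027.
Expiry of referenced patent TU-722618:
  Base: filing + 16 years → 9 September 2025.
Terminal disclaimer: TU-156302 expires on the earlier of 29 June 2027 and 9 September 2025.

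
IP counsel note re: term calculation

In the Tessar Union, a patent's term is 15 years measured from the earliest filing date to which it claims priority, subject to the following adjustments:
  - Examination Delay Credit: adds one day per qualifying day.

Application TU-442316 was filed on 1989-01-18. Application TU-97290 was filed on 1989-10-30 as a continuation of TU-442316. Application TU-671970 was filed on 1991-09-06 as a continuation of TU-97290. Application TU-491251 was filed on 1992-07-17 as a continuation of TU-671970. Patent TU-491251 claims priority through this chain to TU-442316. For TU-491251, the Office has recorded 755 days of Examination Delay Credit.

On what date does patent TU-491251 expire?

Earliest priority filing: 18 January 1989.
Base term: 18 January 1989 + 15 years → 18 January 2004.
Examination Delay Credit: +755 days → 11 February 2006.

2006-02-11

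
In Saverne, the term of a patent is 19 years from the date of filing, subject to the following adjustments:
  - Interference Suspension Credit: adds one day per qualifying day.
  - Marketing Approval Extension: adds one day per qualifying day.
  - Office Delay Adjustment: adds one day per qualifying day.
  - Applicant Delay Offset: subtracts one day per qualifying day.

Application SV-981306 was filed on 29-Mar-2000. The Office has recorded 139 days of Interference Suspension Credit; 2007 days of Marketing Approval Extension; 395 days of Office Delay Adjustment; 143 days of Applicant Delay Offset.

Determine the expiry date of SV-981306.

2025-10-21

Base term: filing date + 19 years → 29 March 2019.
Interference Suspension Credit: +139 days → 15 August 2019.
Marketing Approval Extension: +2007 days → 11 February 2025.
Office Delay Adjustment: +395 days → 13 March 2026.
Applicant Delay Offset: −143 days → 21 October 2025.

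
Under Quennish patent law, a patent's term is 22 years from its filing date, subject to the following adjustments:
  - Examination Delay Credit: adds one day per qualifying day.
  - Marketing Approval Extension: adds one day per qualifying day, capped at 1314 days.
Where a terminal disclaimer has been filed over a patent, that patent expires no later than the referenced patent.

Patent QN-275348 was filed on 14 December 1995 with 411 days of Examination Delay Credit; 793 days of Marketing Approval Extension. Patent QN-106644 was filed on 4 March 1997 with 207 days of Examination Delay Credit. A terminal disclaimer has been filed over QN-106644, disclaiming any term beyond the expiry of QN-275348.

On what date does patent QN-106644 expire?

September 27, 2019

Natural term of QN-106644:
  Base: filing + 22 years → 4 March 2019.
  Examination Delay Credit: +207 days → 27 September 2019.
Expiry of referenced patent QN-275348:
  Base: filing + 22 years → 14 December 2017.
  Examination Delay Credit: +411 days → 29 January 2019.
  Marketing Approval Extension: 793 days (within the 1314-day cap) → +793 days → 1 April 2021.
Terminal disclaimer: QN-106644 expires on the earlier of 27 September 2019 and 1 April 2021.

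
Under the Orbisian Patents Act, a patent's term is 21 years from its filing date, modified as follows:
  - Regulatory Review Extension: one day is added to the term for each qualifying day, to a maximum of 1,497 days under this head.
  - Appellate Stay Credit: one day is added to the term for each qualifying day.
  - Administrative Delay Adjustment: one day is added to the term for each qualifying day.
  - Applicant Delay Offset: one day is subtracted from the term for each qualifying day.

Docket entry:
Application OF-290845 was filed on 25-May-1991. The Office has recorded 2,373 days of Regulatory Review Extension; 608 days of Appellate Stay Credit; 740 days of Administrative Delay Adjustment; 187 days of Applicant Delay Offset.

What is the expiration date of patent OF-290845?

2019-09-04

Base term: filing date + 21 years → 25 May 2012.
Regulatory Review Extension: 2373 days claimed exceeds the 1497-day cap, so +1497 days → 30 June 2016.
Appellate Stay Credit: +608 days → 28 February 2018.
Administrative Delay Adjustment: +740 days → 9 March 2020.
Applicant Delay Offset: −187 days → 4 September 2019.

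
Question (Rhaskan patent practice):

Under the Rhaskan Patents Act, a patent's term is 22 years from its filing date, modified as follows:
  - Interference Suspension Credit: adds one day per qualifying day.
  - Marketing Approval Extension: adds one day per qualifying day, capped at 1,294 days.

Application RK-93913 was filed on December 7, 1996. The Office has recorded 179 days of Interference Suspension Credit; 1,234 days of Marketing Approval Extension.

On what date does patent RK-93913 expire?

October 20, 2022

Base term: filing date + 22 years → 7 December 2018.
Interference Suspension Credit: +179 days → 4 June 2019.
Marketing Approval Extension: 1234 days (within the 1294-day cap) → +1234 days → 20 October 2022.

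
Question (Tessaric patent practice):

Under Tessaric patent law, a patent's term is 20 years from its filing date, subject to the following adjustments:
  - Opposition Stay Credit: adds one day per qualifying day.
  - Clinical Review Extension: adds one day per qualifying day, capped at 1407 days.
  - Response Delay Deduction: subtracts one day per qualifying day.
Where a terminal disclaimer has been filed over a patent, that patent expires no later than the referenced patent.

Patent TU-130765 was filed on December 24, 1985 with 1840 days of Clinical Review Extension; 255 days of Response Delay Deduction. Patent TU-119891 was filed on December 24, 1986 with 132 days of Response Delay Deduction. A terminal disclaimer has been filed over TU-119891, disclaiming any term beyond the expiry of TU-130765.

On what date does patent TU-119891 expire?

Natural term of TU-119891:
  Base: filing + 20 years → 24 December 2006.
  Response Delay Deduction: −132 days → 14 August 2006.
Expiry of referenced patent TU-130765:
  Base: filing + 20 years → 24 December 2005.
  Clinical Review Extension: 1840 days claimed exceeds the 1407-day cap, so +1407 days → 31 October 2009.
  Response Delay Deduction: −255 days → 18 February 2009.
Terminal disclaimer: TU-119891 expires on the earlier of 14 August 2006 and 18 February 2009.

2006-08-14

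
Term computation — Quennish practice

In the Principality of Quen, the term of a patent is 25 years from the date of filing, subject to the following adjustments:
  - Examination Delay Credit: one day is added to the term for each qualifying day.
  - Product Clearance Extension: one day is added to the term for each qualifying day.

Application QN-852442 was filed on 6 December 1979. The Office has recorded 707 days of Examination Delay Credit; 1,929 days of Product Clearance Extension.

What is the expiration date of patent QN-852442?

2012-02-24

Base term: filing date + 25 years → 6 December 2004.
Examination Delay Credit: +707 days → 13 November 2006.
Product Clearance Extension: +1929 days → 24 February 2012.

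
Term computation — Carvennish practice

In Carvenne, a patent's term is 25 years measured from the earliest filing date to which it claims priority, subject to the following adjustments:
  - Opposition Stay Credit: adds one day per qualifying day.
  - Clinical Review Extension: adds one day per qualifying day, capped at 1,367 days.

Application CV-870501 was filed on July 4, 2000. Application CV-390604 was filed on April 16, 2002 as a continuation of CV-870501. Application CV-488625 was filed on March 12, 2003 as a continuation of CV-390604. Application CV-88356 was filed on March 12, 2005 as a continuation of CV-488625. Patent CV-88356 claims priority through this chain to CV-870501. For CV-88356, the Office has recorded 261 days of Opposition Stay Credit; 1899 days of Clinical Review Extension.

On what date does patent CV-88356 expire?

December 18, 2029

Earliest priority filing: 4 July 2000.
Base term: 4 July 2000 + 25 years → 4 July 2025.
Opposition Stay Credit: +261 days → 22 March 2026.
Clinical Review Extension: 1899 days claimed exceeds the 1367-day cap, so +1367 days → 18 December 2029.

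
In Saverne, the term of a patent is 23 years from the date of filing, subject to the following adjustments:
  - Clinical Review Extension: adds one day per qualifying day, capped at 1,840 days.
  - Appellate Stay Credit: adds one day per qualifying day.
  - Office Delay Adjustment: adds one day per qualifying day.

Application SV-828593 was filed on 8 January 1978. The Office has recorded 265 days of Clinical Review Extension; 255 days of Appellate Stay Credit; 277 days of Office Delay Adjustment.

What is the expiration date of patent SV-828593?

Base term: filing date + 23 years → 8 January 2001.
Clinical Review Extension: 265 days (within the 1840-day cap) → +265 days → 30 September 2001.
Appellate Stay Credit: +255 days → 12 June 2002.
Office Delay Adjustment: +277 days → 16 March 2003.

2003-03-16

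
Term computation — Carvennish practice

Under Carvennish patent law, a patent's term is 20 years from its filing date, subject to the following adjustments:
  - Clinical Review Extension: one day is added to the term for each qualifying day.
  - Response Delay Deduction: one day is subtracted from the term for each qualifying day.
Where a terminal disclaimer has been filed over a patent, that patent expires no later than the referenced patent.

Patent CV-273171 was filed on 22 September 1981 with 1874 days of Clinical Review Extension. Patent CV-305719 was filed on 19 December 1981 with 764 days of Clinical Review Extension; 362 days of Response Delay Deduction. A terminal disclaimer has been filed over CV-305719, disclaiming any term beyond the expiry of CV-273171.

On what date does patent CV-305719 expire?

Natural term of CV-305719:
  Base: filing + 20 years → 19 December 2001.
  Clinical Review Extension: +764 days → 22 January 2004.
  Response Delay Deduction: −362 days → 25 January 2003.
Expiry of referenced patent CV-273171:
  Base: filing + 20 years → 22 September 2001.
  Clinical Review Extension: +1874 days → 9 November 2006.
Terminal disclaimer: CV-305719 expires on the earlier of 25 January 2003 and 9 November 2006.

2003-01-25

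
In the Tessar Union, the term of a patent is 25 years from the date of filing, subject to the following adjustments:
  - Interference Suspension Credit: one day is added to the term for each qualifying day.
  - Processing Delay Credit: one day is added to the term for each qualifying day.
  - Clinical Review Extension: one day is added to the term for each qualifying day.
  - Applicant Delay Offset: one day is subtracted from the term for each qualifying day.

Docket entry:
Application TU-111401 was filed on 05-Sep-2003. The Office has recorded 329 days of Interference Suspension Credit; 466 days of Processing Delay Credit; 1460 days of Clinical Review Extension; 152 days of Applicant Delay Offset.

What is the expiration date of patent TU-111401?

June 9, 2034

Base term: filing date + 25 years → 5 September 2028.
Interference Suspension Credit: +329 days → 31 July 2029.
Processing Delay Credit: +466 days → 9 November 2030.
Clinical Review Extension: +1460 days → 8 November 2034.
Applicant Delay Offset: −152 days → 9 June 2034.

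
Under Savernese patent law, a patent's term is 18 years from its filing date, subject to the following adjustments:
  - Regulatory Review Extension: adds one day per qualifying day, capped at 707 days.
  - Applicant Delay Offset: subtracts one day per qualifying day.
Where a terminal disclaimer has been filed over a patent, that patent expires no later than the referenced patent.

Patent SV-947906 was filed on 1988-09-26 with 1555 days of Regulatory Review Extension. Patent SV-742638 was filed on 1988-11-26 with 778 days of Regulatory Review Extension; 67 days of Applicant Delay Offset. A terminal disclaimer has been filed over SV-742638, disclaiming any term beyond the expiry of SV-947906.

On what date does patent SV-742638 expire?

2008-08-27

Natural term of SV-742638:
  Base: filing + 18 years → 26 November 2006.
  Regulatory Review Extension: 778 days claimed exceeds the 707-day cap, so +707 days → 2 November 2008.
  Applicant Delay Offset: −67 days → 27 August 2008.
Expiry of referenced patent SV-947906:
  Base: filing + 18 years → 26 September 2006.
  Regulatory Review Extension: 1555 days claimed exceeds the 707-day cap, so +707 days → 2 September 2008.
Terminal disclaimer: SV-742638 expires on the earlier of 27 August 2008 and 2 September 2008.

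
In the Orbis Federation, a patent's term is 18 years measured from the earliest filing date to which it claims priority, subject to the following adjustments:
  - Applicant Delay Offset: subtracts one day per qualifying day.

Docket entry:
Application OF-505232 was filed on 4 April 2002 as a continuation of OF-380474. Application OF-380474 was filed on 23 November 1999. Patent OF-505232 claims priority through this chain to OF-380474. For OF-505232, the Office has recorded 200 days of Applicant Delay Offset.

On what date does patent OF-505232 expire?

Earliest priority filing: 23 November 1999.
Base term: 23 November 1999 + 18 years → 23 November 2017.
Applicant Delay Offset: −200 days → 7 May 2017.

2017-05-07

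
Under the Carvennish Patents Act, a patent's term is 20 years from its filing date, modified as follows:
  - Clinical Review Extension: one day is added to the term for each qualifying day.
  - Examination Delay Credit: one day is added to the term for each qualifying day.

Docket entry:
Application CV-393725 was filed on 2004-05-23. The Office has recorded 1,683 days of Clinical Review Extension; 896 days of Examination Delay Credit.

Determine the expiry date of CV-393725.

Base term: filing date + 20 years → 23 May 2024.
Clinical Review Extension: +1683 days → 31 December 2028.
Examination Delay Credit: +896 days → 15 June 2031.

2031-06-15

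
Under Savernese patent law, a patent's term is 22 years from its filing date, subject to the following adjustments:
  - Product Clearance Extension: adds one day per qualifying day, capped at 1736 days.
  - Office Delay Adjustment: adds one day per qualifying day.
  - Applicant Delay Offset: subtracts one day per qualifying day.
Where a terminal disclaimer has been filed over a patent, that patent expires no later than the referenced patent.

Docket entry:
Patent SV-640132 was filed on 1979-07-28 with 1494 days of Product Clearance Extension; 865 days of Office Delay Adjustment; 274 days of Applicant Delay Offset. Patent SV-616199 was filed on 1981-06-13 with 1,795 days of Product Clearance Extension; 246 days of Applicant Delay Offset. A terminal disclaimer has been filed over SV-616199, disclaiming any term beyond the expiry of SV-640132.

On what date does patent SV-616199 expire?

Natural term of SV-616199:
  Base: filing + 22 years → 13 June 2003.
  Product Clearance Extension: 1795 days claimed exceeds the 1736-day cap, so +1736 days → 14 March 2008.
  Applicant Delay Offset: −246 days → 12 July 2007.
Expiry of referenced patent SV-640132:
  Base: filing + 22 years → 28 July 2001.
  Product Clearance Extension: 1494 days (within the 1736-day cap) → +1494 days → 30 August 2005.
  Office Delay Adjustment: +865 days → 12 January 2008.
  Applicant Delay Offset: −274 days → 13 April 2007.
Terminal disclaimer: SV-616199 expires on the earlier of 12 July 2007 and 13 April 2007.

April 13, 2007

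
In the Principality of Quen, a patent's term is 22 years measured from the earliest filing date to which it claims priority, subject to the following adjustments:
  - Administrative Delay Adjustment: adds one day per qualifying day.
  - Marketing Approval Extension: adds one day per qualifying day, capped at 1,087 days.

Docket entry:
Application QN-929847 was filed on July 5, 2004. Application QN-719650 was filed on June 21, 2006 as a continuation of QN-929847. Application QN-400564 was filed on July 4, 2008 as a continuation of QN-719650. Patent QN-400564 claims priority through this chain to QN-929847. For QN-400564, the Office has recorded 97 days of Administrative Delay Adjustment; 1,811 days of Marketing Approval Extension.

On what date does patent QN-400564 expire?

Earliest priority filing: 5 July 2004.
Base term: 5 July 2004 + 22 years → 5 July 2026.
Administrative Delay Adjustment: +97 days → 10 October 2026.
Marketing Approval Extension: 1811 days claimed exceeds the 1087-day cap, so +1087 days → 1 October 2029.

October 1, 2029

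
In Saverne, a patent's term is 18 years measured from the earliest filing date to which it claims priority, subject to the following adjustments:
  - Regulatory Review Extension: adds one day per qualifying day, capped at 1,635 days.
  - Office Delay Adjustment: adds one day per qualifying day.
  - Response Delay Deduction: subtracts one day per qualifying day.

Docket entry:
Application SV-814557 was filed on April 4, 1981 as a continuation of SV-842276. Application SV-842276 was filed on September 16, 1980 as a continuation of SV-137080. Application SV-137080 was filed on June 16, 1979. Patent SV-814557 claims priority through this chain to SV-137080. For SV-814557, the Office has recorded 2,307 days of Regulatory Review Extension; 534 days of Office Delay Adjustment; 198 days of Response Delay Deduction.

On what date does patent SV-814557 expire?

Earliest priority filing: 16 June 1979.
Base term: 16 June 1979 + 18 years → 16 June 1997.
Regulatory Review Extension: 2307 days claimed exceeds the 1635-day cap, so +1635 days → 7 December 2001.
Office Delay Adjustment: +534 days → 25 May 2003.
Response Delay Deduction: −198 days → 8 November 2002.

November 8, 2002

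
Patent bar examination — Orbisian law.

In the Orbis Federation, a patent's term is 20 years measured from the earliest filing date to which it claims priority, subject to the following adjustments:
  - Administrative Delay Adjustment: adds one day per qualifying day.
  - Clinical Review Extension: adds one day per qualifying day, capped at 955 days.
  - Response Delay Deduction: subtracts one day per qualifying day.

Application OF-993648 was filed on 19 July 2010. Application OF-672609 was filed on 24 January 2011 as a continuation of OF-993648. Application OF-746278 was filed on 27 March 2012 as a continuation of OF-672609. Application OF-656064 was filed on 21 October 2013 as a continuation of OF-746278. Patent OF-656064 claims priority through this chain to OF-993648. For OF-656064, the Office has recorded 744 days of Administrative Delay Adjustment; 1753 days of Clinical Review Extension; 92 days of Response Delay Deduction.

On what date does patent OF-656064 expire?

December 12, 2034

Earliest priority filing: 19 July 2010.
Base term: 19 July 2010 + 20 years → 19 July 2030.
Administrative Delay Adjustment: +744 days → 1 August 2032.
Clinical Review Extension: 1753 days claimed exceeds the 955-day cap, so +955 days → 14 March 2035.
Response Delay Deduction: −92 days → 12 December 2034.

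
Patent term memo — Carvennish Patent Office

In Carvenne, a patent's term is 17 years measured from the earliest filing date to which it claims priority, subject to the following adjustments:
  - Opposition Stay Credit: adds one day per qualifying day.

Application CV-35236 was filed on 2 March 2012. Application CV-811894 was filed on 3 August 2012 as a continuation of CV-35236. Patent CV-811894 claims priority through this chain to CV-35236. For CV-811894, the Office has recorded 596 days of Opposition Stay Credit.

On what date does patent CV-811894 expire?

2030-10-19

Earliest priority filing: 2 March 2012.
Base term: 2 March 2012 + 17 years → 2 March 2029.
Opposition Stay Credit: +596 days → 19 October 2030.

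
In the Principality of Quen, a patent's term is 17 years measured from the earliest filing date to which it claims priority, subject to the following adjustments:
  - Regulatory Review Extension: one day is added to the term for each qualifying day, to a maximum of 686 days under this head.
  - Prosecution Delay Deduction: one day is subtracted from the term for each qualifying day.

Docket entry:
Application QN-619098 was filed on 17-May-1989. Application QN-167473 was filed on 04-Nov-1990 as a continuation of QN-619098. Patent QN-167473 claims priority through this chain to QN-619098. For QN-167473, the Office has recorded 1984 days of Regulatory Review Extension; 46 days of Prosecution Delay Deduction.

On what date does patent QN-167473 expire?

Earliest priority filing: 17 May 1989.
Base term: 17 May 1989 + 17 years → 17 May 2006.
Regulatory Review Extension: 1984 days claimed exceeds the 686-day cap, so +686 days → 2 April 2008.
Prosecution Delay Deduction: −46 days → 16 February 2008.

February 16, 2008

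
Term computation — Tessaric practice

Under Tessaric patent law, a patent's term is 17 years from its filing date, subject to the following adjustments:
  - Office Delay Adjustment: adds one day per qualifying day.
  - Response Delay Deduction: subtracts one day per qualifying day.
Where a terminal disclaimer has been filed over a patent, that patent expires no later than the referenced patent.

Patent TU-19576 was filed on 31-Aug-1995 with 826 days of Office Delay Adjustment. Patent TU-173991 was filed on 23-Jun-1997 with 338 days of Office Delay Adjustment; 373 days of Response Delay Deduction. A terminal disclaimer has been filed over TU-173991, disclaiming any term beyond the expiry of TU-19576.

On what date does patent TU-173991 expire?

2014-05-19

Natural term of TU-173991:
  Base: filing + 17 years → 23 June 2014.
  Office Delay Adjustment: +338 days → 27 May 2015.
  Response Delay Deduction: −373 days → 19 May 2014.
Expiry of referenced patent TU-19576:
  Base: filing + 17 years → 31 August 2012.
  Office Delay Adjustment: +826 days → 5 December 2014.
Terminal disclaimer: TU-173991 expires on the earlier of 19 May 2014 and 5 December 2014.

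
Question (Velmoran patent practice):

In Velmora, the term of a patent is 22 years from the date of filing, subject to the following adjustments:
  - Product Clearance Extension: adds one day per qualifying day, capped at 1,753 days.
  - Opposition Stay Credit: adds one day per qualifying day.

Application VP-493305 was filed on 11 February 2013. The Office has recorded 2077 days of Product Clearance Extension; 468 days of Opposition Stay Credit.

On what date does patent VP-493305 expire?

Base term: filing date + 22 years → 11 February 2035.
Product Clearance Extension: 2077 days claimed exceeds the 1753-day cap, so +1753 days → 30 November 2039.
Opposition Stay Credit: +468 days → 12 March 2041.

2041-03-12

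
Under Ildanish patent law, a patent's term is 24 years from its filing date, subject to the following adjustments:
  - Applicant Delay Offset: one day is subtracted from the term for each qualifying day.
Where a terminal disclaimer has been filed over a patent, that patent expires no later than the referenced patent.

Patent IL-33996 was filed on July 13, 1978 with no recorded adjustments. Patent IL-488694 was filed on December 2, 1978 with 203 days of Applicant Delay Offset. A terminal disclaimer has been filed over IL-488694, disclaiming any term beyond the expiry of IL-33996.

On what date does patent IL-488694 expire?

Natural term of IL-488694:
  Base: filing + 24 years → 2 December 2002.
  Applicant Delay Offset: −203 days → 13 May 2002.
Expiry of referenced patent IL-33996:
  Base: filing + 24 years → 13 July 2002.
Terminal disclaimer: IL-488694 expires on the earlier of 13 May 2002 and 13 July 2002.

May 13, 2002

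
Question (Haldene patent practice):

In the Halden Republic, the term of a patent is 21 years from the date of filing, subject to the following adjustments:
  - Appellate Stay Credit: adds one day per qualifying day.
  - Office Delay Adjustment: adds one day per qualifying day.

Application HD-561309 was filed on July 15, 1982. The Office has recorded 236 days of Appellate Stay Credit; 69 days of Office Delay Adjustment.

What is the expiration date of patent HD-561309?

Base term: filing date + 21 years → 15 July 2003.
Appellate Stay Credit: +236 days → 7 March 2004.
Office Delay Adjustment: +69 days → 15 May 2004.

May 15, 2004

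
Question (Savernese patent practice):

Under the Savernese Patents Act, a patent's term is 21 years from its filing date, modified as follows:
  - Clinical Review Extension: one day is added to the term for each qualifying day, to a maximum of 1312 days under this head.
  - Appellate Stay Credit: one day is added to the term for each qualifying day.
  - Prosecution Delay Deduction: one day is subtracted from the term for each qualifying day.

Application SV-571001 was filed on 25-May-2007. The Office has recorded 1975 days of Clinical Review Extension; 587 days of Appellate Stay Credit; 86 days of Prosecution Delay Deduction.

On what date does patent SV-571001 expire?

Base term: filing date + 21 years → 25 May 2028.
Clinical Review Extension: 1975 days claimed exceeds the 1312-day cap, so +1312 days → 28 December 2031.
Appellate Stay Credit: +587 days → 6 August 2033.
Prosecution Delay Deduction: −86 days → 12 May 2033.

2033-05-12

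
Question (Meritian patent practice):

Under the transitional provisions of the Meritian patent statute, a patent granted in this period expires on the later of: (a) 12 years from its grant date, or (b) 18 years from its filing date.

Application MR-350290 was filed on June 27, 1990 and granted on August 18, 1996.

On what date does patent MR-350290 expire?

2008-08-18

(a) grant + 12 years → 18 August 2008.
(b) filing + 18 years → 27 June 2008.
Later of the two: 18 August 2008.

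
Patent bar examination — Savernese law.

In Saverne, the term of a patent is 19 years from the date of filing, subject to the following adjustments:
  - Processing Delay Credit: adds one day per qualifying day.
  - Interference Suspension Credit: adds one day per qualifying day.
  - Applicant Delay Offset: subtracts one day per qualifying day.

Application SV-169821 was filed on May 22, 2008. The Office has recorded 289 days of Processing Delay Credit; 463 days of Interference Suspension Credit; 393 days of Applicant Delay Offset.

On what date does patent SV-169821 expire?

Base term: filing date + 19 years → 22 May 2027.
Processing Delay Credit: +289 days → 6 March 2028.
Interference Suspension Credit: +463 days → 12 June 2029.
Applicant Delay Offset: −393 days → 15 May 2028.

2028-05-15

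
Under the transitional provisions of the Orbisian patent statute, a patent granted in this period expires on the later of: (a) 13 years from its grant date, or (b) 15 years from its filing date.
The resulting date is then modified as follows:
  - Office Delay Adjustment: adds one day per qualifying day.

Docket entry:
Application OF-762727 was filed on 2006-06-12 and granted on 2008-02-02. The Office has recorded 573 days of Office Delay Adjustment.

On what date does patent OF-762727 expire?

(a) grant + 13 years → 2 February 2021.
(b) filing + 15 years → 12 June 2021.
Later of the two: 12 June 2021.
Office Delay Adjustment: +573 days → 6 January 2023.

January 6, 2023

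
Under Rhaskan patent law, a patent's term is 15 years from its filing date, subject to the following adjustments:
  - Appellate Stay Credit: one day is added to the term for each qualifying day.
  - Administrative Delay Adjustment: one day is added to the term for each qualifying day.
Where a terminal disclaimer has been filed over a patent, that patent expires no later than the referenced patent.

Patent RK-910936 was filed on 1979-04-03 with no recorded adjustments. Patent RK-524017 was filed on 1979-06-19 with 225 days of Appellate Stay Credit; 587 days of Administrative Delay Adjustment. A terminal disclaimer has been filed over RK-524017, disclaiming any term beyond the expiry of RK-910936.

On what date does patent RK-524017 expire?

Natural term of RK-524017:
  Base: filing + 15 years → 19 June 1994.
  Appellate Stay Credit: +225 days → 30 January 1995.
  Administrative Delay Adjustment: +587 days → 8 September 1996.
Expiry of referenced patent RK-910936:
  Base: filing + 15 years → 3 April 1994.
Terminal disclaimer: RK-524017 expires on the earlier of 8 September 1996 and 3 April 1994.

1994-04-03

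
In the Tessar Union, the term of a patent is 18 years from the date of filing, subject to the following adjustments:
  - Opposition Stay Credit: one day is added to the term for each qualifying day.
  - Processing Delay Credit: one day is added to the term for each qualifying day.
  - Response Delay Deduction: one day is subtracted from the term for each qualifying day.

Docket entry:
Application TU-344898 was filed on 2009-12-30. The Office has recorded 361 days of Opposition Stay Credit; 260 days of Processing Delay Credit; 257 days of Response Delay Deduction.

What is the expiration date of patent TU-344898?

December 28, 2028

Base term: filing date + 18 years → 30 December 2027.
Opposition Stay Credit: +361 days → 25 December 2028.
Processing Delay Credit: +260 days → 11 September 2029.
Response Delay Deduction: −257 days → 28 December 2028.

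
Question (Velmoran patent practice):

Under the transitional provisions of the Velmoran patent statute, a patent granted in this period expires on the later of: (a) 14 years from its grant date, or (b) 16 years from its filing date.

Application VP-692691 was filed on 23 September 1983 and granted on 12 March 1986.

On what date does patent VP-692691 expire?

(a) grant + 14 years → 12 March 2000.
(b) filing + 16 years → 23 September 1999.
Later of the two: 12 March 2000.

March 12, 2000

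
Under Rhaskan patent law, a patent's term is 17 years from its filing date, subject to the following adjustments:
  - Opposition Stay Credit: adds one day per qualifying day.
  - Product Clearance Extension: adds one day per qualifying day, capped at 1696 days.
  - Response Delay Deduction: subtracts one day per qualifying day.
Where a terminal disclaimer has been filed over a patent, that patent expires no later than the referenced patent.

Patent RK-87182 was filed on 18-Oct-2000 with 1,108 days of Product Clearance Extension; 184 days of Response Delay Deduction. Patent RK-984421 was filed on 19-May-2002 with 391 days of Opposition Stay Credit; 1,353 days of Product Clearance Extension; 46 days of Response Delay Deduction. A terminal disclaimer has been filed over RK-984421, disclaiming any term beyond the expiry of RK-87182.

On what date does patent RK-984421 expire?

Natural term of RK-984421:
  Base: filing + 17 years → 19 May 2019.
  Opposition Stay Credit: +391 days → 13 June 2020.
  Product Clearance Extension: 1353 days (within the 1696-day cap) → +1353 days → 26 February 2024.
  Response Delay Deduction: −46 days → 11 January 2024.
Expiry of referenced patent RK-87182:
  Base: filing + 17 years → 18 October 2017.
  Product Clearance Extension: 1108 days (within the 1696-day cap) → +1108 days → 30 October 2020.
  Response Delay Deduction: −184 days → 29 April 2020.
Terminal disclaimer: RK-984421 expires on the earlier of 11 January 2024 and 29 April 2020.

April 29, 2020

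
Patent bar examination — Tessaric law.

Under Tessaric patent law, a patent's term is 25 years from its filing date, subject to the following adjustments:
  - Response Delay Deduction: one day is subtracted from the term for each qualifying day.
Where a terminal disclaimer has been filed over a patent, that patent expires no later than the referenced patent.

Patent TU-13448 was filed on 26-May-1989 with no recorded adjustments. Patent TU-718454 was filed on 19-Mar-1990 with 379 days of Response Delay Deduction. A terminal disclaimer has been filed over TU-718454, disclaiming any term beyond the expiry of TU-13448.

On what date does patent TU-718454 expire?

Natural term of TU-718454:
  Base: filing + 25 years → 19 March 2015.
  Response Delay Deduction: −379 days → 5 March 2014.
Expiry of referenced patent TU-13448:
  Base: filing + 25 years → 26 May 2014.
Terminal disclaimer: TU-718454 expires on the earlier of 5 March 2014 and 26 May 2014.

March 5, 2014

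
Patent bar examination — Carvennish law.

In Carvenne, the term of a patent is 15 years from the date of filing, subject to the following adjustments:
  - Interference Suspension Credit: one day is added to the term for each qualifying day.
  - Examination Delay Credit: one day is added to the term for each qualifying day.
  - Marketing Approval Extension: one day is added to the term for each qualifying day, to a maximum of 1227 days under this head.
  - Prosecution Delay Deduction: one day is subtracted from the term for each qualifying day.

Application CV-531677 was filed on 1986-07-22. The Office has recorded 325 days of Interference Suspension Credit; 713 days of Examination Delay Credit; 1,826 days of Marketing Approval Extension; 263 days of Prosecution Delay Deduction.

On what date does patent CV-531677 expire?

January 14, 2007

Base term: filing date + 15 years → 22 July 2001.
Interference Suspension Credit: +325 days → 12 June 2002.
Examination Delay Credit: +713 days → 25 May 2004.
Marketing Approval Extension: 1826 days claimed exceeds the 1227-day cap, so +1227 days → 4 October 2007.
Prosecution Delay Deduction: −263 days → 14 January 2007.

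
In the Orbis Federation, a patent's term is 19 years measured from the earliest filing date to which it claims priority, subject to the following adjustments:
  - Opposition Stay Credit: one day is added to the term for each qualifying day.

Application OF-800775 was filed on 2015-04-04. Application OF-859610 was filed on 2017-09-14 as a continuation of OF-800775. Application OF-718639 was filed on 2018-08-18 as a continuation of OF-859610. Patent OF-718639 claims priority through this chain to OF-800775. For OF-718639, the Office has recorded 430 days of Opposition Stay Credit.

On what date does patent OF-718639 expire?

Earliest priority filing: 4 April 2015.
Base term: 4 April 2015 + 19 years → 4 April 2034.
Opposition Stay Credit: +430 days → 8 June 2035.

2035-06-08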